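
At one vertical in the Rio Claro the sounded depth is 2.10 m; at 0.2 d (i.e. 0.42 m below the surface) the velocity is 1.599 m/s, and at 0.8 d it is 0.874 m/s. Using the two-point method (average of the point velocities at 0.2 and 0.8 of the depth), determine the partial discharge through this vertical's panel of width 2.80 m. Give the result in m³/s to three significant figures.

v̄ = (1.599 + 0.874) / 2 = 1.237 m/s
q = v̄ × d × w = 1.237 × 2.10 × 2.80 = 7.271 m³/s

7.27 m³/s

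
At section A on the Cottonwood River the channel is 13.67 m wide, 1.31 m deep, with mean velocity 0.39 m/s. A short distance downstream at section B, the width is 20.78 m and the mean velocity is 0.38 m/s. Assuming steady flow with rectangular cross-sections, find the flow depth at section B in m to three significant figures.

Q = A₁V₁ = (13.67×1.31) × 0.39 = 6.984 m³/s
d₂ = Q/(b₂ V₂) = 6.984/(20.78×0.38) = 0.8845 m

0.884 m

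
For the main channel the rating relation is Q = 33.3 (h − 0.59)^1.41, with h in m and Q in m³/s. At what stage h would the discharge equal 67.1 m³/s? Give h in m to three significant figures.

2.23 m

h − h₀ = (Q/C)^(1/b) = (67.1/33.3)^(1/1.41) = 1.644 m
h = 0.59 + 1.644 = 2.234 m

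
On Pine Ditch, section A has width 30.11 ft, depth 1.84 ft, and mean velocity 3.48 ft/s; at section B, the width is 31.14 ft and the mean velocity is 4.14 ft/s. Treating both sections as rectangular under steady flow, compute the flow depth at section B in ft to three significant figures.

Q = A₁V₁ = (30.11×1.84) × 3.48 = 192.8 ft³/s
d₂ = Q/(b₂ V₂) = 192.8/(31.14×4.14) = 1.496 ft

1.50 ft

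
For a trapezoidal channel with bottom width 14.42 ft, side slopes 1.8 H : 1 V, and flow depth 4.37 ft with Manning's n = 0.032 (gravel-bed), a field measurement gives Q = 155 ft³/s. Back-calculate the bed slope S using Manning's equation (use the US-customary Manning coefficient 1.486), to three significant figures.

0.000271

A = (b + z·y)·y = (14.42 + 1.8×4.37)×4.37 = 97.39 ft²
P = b + 2y√(1+z²) = 14.42 + 2×4.37×√(1+1.8²) = 32.42 ft
R = A/P = 97.39/32.42 = 3.004 ft
S = (Q·n / (1.486·A·R^(2/3)))² = (155×0.032 / (1.486×97.39×2.082))² = 0.0002710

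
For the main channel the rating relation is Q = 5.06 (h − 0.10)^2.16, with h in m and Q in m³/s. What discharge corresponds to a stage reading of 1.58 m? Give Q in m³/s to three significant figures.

Q = 5.06 × (1.58 − 0.10)^2.16 = 5.06 × 1.48^2.16 = 11.80 m³/s

11.8 m³/s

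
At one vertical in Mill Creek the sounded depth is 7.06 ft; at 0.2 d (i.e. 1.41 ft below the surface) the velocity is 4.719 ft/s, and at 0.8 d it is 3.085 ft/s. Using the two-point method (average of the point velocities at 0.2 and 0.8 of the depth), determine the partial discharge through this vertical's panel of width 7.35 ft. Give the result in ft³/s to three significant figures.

202 ft³/s

v̄ = (4.719 + 3.085) / 2 = 3.902 ft/s
q = v̄ × d × w = 3.902 × 7.06 × 7.35 = 202.5 ft³/s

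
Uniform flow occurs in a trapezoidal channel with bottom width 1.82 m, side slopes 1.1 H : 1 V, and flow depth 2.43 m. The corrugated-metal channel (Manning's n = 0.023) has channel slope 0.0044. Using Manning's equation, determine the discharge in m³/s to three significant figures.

A = (b + z·y)·y = (1.82 + 1.1×2.43)×2.43 = 10.92 m²
P = b + 2y√(1+z²) = 1.82 + 2×2.43×√(1+1.1²) = 9.045 m
R = A/P = 10.92/9.045 = 1.207 m
Q = (1/n)·A·R^(2/3)·S^(1/2) = (1/0.023) × 10.92 × 1.207^(2/3) × 0.0044^(1/2) = 35.70 m³/s

35.7 m³/s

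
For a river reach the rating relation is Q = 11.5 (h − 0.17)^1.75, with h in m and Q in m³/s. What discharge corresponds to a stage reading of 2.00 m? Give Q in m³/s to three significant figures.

33.1 m³/s

Q = 11.5 × (2.00 − 0.17)^1.75 = 11.5 × 1.83^1.75 = 33.11 m³/s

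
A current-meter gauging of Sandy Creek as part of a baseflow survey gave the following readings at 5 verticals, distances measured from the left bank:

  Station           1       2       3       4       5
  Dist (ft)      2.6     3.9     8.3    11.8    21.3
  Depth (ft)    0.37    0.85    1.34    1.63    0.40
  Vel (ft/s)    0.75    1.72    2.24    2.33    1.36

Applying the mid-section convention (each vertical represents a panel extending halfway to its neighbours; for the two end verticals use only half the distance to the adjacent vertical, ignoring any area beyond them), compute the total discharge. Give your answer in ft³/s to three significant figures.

43.5 ft³/s

w_1 = (3.9 − 2.6)/2 = 0.65 ft; q_1 = 0.75 × 0.37 × 0.65 = 0.1804 ft³/s
w_2 = (8.3 − 2.6)/2 = 2.85 ft; q_2 = 1.72 × 0.85 × 2.85 = 4.167 ft³/s
w_3 = (11.8 − 3.9)/2 = 3.95 ft; q_3 = 2.24 × 1.34 × 3.95 = 11.86 ft³/s
w_4 = (21.3 − 8.3)/2 = 6.5 ft; q_4 = 2.33 × 1.63 × 6.5 = 24.69 ft³/s
w_5 = (21.3 − 11.8)/2 = 4.75 ft; q_5 = 1.36 × 0.40 × 4.75 = 2.584 ft³/s
Q = Σ qᵢ = 43.47 ft³/s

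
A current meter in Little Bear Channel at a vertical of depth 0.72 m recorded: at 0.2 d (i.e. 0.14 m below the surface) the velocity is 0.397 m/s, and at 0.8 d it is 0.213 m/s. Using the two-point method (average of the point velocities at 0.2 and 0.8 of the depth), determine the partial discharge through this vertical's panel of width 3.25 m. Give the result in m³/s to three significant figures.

0.714 m³/s

v̄ = (0.397 + 0.213) / 2 = 0.3050 m/s
q = v̄ × d × w = 0.3050 × 0.72 × 3.25 = 0.7137 m³/s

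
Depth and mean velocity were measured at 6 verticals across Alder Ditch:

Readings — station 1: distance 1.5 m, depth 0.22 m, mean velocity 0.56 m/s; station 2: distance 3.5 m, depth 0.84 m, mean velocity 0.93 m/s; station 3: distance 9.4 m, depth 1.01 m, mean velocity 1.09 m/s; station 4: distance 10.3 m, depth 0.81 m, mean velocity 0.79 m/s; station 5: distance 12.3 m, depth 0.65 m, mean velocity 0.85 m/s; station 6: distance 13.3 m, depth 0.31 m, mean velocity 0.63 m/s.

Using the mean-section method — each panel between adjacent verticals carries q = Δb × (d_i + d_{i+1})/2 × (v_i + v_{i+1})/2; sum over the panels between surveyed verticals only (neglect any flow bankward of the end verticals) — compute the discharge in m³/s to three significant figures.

Panel 1-2: Δb = 2 m, d̄ = (0.22+0.84)/2 = 0.53, v̄ = (0.56+0.93)/2 = 0.745 → q = 2×0.53×0.745 = 0.7897 m³/s
Panel 2-3: Δb = 5.9 m, d̄ = (0.84+1.01)/2 = 0.925, v̄ = (0.93+1.09)/2 = 1.01 → q = 5.9×0.925×1.01 = 5.512 m³/s
Panel 3-4: Δb = 0.9 m, d̄ = (1.01+0.81)/2 = 0.91, v̄ = (1.09+0.79)/2 = 0.94 → q = 0.9×0.91×0.94 = 0.7699 m³/s
Panel 4-5: Δb = 2 m, d̄ = (0.81+0.65)/2 = 0.73, v̄ = (0.79+0.85)/2 = 0.82 → q = 2×0.73×0.82 = 1.197 m³/s
Panel 5-6: Δb = 1 m, d̄ = (0.65+0.31)/2 = 0.48, v̄ = (0.85+0.63)/2 = 0.74 → q = 1×0.48×0.74 = 0.3552 m³/s
Q = Σ q = 8.624 m³/s

8.62 m³/s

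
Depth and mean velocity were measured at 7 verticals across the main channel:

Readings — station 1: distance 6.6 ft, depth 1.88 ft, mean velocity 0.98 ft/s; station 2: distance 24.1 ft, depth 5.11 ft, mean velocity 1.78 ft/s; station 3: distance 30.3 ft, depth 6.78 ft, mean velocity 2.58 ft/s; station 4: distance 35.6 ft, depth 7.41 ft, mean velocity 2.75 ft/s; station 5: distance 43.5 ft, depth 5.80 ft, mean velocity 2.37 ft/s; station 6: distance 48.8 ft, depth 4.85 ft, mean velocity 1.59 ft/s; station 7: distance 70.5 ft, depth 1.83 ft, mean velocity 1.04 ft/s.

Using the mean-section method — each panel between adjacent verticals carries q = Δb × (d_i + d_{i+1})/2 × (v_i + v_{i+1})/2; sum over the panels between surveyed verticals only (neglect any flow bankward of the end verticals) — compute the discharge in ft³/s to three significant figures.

Panel 1-2: Δb = 17.5 ft, d̄ = (1.88+5.11)/2 = 3.495, v̄ = (0.98+1.78)/2 = 1.38 → q = 17.5×3.495×1.38 = 84.40 ft³/s
Panel 2-3: Δb = 6.2 ft, d̄ = (5.11+6.78)/2 = 5.945, v̄ = (1.78+2.58)/2 = 2.18 → q = 6.2×5.945×2.18 = 80.35 ft³/s
Panel 3-4: Δb = 5.3 ft, d̄ = (6.78+7.41)/2 = 7.095, v̄ = (2.58+2.75)/2 = 2.665 → q = 5.3×7.095×2.665 = 100.2 ft³/s
Panel 4-5: Δb = 7.9 ft, d̄ = (7.41+5.80)/2 = 6.605, v̄ = (2.75+2.37)/2 = 2.56 → q = 7.9×6.605×2.56 = 133.6 ft³/s
Panel 5-6: Δb = 5.3 ft, d̄ = (5.80+4.85)/2 = 5.325, v̄ = (2.37+1.59)/2 = 1.98 → q = 5.3×5.325×1.98 = 55.88 ft³/s
Panel 6-7: Δb = 21.7 ft, d̄ = (4.85+1.83)/2 = 3.34, v̄ = (1.59+1.04)/2 = 1.315 → q = 21.7×3.34×1.315 = 95.31 ft³/s
Q = Σ q = 549.7 ft³/s

550 ft³/s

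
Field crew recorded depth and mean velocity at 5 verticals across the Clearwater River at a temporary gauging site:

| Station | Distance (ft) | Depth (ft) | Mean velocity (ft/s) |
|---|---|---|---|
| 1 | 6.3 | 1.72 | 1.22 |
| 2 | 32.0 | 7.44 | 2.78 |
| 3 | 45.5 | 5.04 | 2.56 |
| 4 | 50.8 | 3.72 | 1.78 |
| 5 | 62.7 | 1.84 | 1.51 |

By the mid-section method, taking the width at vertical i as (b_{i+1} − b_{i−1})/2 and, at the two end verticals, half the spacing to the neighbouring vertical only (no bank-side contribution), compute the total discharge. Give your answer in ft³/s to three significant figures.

w_1 = (32.0 − 6.3)/2 = 12.85 ft; q_1 = 1.22 × 1.72 × 12.85 = 26.96 ft³/s
w_2 = (45.5 − 6.3)/2 = 19.6 ft; q_2 = 2.78 × 7.44 × 19.6 = 405.4 ft³/s
w_3 = (50.8 − 32.0)/2 = 9.4 ft; q_3 = 2.56 × 5.04 × 9.4 = 121.3 ft³/s
w_4 = (62.7 − 45.5)/2 = 8.6 ft; q_4 = 1.78 × 3.72 × 8.6 = 56.95 ft³/s
w_5 = (62.7 − 50.8)/2 = 5.95 ft; q_5 = 1.51 × 1.84 × 5.95 = 16.53 ft³/s
Q = Σ qᵢ = 627.1 ft³/s

627 ft³/s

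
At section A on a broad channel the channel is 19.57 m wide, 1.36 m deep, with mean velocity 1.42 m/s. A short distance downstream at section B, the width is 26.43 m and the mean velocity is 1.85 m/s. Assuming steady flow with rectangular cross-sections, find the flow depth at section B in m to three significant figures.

Q = A₁V₁ = (19.57×1.36) × 1.42 = 37.79 m³/s
d₂ = Q/(b₂ V₂) = 37.79/(26.43×1.85) = 0.7729 m

0.773 m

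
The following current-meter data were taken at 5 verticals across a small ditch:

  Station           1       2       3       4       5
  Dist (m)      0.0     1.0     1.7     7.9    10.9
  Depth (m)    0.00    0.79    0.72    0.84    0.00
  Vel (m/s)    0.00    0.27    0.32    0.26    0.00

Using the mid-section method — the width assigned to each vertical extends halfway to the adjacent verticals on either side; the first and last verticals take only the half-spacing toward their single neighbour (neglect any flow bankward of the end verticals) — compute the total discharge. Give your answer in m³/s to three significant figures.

1.98 m³/s

w_2 = (1.7 − 0.0)/2 = 0.85 m; q_2 = 0.27 × 0.79 × 0.85 = 0.1813 m³/s
w_3 = (7.9 − 1.0)/2 = 3.45 m; q_3 = 0.32 × 0.72 × 3.45 = 0.7949 m³/s
w_4 = (10.9 − 1.7)/2 = 4.6 m; q_4 = 0.26 × 0.84 × 4.6 = 1.005 m³/s
Stations 1, 5 contribute zero (depth or velocity is 0).
Q = Σ qᵢ = 1.981 m³/s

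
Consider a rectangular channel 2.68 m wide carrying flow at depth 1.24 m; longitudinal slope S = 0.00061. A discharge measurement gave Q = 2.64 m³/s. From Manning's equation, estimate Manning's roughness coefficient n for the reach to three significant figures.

A = b·y = 2.68 × 1.24 = 3.323 m²
P = b + 2y = 2.68 + 2×1.24 = 5.160 m
R = A/P = 3.323/5.160 = 0.6440 m
n = (1/Q)·A·R^(2/3)·S^(1/2) = (1/2.64) × 3.323 × 0.7458 × 0.02470 = 0.02319

0.0232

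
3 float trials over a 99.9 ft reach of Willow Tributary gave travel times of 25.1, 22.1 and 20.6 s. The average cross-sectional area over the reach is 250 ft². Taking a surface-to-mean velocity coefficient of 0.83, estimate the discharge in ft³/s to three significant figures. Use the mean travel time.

t̄ = (25.1 + 22.1 + 20.6) / 3 = 22.6 s
v_surface = L / t̄ = 99.9 / 22.6 = 4.420 ft/s
v_mean = 0.83 × 4.420 = 3.669 ft/s
Q = A × v_mean = 250 × 3.669 = 917.2 ft³/s

917 ft³/s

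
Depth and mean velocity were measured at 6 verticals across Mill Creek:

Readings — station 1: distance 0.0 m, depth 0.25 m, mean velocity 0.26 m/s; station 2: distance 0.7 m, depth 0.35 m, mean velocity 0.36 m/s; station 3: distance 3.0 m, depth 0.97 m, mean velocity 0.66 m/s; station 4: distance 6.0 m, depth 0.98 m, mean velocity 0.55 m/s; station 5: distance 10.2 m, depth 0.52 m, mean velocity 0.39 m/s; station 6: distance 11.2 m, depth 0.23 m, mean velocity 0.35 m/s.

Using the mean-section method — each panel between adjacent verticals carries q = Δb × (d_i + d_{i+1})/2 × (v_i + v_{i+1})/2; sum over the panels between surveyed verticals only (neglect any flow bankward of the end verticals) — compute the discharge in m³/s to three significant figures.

Panel 1-2: Δb = 0.7 m, d̄ = (0.25+0.35)/2 = 0.3, v̄ = (0.26+0.36)/2 = 0.31 → q = 0.7×0.3×0.31 = 0.06510 m³/s
Panel 2-3: Δb = 2.3 m, d̄ = (0.35+0.97)/2 = 0.66, v̄ = (0.36+0.66)/2 = 0.51 → q = 2.3×0.66×0.51 = 0.7742 m³/s
Panel 3-4: Δb = 3 m, d̄ = (0.97+0.98)/2 = 0.975, v̄ = (0.66+0.55)/2 = 0.605 → q = 3×0.975×0.605 = 1.770 m³/s
Panel 4-5: Δb = 4.2 m, d̄ = (0.98+0.52)/2 = 0.75, v̄ = (0.55+0.39)/2 = 0.47 → q = 4.2×0.75×0.47 = 1.481 m³/s
Panel 5-6: Δb = 1 m, d̄ = (0.52+0.23)/2 = 0.375, v̄ = (0.39+0.35)/2 = 0.37 → q = 1×0.375×0.37 = 0.1388 m³/s
Q = Σ q = 4.228 m³/s

4.23 m³/s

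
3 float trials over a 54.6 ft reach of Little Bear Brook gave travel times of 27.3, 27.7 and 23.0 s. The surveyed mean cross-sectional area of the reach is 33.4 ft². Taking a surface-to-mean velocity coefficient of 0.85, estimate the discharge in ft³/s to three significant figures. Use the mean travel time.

t̄ = (27.3 + 27.7 + 23.0) / 3 = 26 s
v_surface = L / t̄ = 54.6 / 26 = 2.100 ft/s
v_mean = 0.85 × 2.100 = 1.785 ft/s
Q = A × v_mean = 33.4 × 1.785 = 59.62 ft³/s

59.6 ft³/s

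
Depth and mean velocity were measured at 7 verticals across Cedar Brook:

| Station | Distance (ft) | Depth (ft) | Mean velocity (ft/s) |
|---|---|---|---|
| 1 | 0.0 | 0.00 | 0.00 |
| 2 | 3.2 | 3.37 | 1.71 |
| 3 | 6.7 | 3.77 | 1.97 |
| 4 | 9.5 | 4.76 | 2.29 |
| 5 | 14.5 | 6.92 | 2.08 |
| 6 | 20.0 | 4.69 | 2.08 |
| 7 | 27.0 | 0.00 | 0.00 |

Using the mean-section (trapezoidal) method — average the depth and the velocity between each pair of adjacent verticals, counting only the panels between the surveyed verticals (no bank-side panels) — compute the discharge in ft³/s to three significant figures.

Panel 1-2: Δb = 3.2 ft, d̄ = (0.00+3.37)/2 = 1.685, v̄ = (0.00+1.71)/2 = 0.855 → q = 3.2×1.685×0.855 = 4.610 ft³/s
Panel 2-3: Δb = 3.5 ft, d̄ = (3.37+3.77)/2 = 3.57, v̄ = (1.71+1.97)/2 = 1.84 → q = 3.5×3.57×1.84 = 22.99 ft³/s
Panel 3-4: Δb = 2.8 ft, d̄ = (3.77+4.76)/2 = 4.265, v̄ = (1.97+2.29)/2 = 2.13 → q = 2.8×4.265×2.13 = 25.44 ft³/s
Panel 4-5: Δb = 5 ft, d̄ = (4.76+6.92)/2 = 5.84, v̄ = (2.29+2.08)/2 = 2.185 → q = 5×5.84×2.185 = 63.80 ft³/s
Panel 5-6: Δb = 5.5 ft, d̄ = (6.92+4.69)/2 = 5.805, v̄ = (2.08+2.08)/2 = 2.08 → q = 5.5×5.805×2.08 = 66.41 ft³/s
Panel 6-7: Δb = 7 ft, d̄ = (4.69+0.00)/2 = 2.345, v̄ = (2.08+0.00)/2 = 1.04 → q = 7×2.345×1.04 = 17.07 ft³/s
Q = Σ q = 200.3 ft³/s

200 ft³/s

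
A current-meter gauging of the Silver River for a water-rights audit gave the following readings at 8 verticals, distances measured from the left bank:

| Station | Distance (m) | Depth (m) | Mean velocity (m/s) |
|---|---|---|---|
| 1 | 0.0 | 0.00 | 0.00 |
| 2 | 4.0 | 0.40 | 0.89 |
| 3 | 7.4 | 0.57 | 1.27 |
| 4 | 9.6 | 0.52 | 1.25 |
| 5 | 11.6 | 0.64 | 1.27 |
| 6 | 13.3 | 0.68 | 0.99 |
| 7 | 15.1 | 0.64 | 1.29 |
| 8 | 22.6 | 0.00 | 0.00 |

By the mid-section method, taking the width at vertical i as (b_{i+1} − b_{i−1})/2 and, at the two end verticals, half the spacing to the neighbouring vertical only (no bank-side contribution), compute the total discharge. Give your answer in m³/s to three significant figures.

11.2 m³/s

w_2 = (7.4 − 0.0)/2 = 3.7 m; q_2 = 0.89 × 0.40 × 3.7 = 1.317 m³/s
w_3 = (9.6 − 4.0)/2 = 2.8 m; q_3 = 1.27 × 0.57 × 2.8 = 2.027 m³/s
w_4 = (11.6 − 7.4)/2 = 2.1 m; q_4 = 1.25 × 0.52 × 2.1 = 1.365 m³/s
w_5 = (13.3 − 9.6)/2 = 1.85 m; q_5 = 1.27 × 0.64 × 1.85 = 1.504 m³/s
w_6 = (15.1 − 11.6)/2 = 1.75 m; q_6 = 0.99 × 0.68 × 1.75 = 1.178 m³/s
w_7 = (22.6 − 13.3)/2 = 4.65 m; q_7 = 1.29 × 0.64 × 4.65 = 3.839 m³/s
Stations 1, 8 contribute zero (depth or velocity is 0).
Q = Σ qᵢ = 11.23 m³/s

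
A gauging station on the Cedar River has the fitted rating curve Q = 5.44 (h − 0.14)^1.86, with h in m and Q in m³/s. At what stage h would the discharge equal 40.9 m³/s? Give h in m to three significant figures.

3.10 m

h − h₀ = (Q/C)^(1/b) = (40.9/5.44)^(1/1.86) = 2.958 m
h = 0.14 + 2.958 = 3.098 m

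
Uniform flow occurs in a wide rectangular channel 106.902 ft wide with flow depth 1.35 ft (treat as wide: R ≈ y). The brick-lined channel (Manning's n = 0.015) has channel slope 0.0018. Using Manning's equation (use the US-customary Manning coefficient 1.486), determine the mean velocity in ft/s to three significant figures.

A = b·y = 106.902 × 1.35 = 144.3 ft²
Wide channel: R ≈ y = 1.35 ft
Q = (1.486/n)·A·R^(2/3)·S^(1/2) = (1.486/0.015) × 144.3 × 1.350^(2/3) × 0.0018^(1/2) = 740.9 ft³/s
V = Q/A = 740.9/144.3 = 5.134 ft/s

5.13 ft/s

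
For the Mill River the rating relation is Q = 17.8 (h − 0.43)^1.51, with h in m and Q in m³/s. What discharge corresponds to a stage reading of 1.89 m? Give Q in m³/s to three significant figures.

31.5 m³/s

Q = 17.8 × (1.89 − 0.43)^1.51 = 17.8 × 1.46^1.51 = 31.52 m³/s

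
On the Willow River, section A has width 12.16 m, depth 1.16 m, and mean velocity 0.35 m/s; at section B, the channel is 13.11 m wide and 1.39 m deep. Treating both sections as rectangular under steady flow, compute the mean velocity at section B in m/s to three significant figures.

Q = A₁V₁ = (12.16×1.16) × 0.35 = 4.937 m³/s
A₂ = 13.11 × 1.39 = 18.22 m²
V₂ = Q/A₂ = 4.937/18.22 = 0.2709 m/s

0.271 m/s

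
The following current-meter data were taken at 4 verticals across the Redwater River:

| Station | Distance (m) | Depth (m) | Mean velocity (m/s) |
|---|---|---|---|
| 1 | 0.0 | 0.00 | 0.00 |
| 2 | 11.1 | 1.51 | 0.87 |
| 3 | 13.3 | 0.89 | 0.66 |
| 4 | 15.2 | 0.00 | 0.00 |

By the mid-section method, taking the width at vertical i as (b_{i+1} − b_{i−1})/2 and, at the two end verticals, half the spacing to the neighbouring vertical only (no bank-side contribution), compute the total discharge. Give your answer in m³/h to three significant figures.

35800 m³/h

w_2 = (13.3 − 0.0)/2 = 6.65 m; q_2 = 0.87 × 1.51 × 6.65 = 8.736 m³/s
w_3 = (15.2 − 11.1)/2 = 2.05 m; q_3 = 0.66 × 0.89 × 2.05 = 1.204 m³/s
Stations 1, 4 contribute zero (depth or velocity is 0).
Q = Σ qᵢ = 9.940 m³/s
= 9.940 × 3600 = 35780 m³/h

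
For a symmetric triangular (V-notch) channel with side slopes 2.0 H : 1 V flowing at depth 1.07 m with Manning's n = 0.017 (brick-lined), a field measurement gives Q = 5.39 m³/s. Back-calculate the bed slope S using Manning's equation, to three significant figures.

0.00428

A = z·y² = 2.0×1.07² = 2.290 m²
P = 2y√(1+z²) = 2×1.07×√(1+2.0²) = 4.785 m
R = A/P = 2.290/4.785 = 0.4785 m
S = (Q·n / (1·A·R^(2/3)))² = (5.39×0.017 / (1×2.290×0.6118))² = 0.004278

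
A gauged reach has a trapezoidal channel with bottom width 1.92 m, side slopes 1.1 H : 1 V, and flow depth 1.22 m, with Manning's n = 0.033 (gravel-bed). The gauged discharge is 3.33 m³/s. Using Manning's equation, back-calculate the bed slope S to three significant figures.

0.00119

A = (b + z·y)·y = (1.92 + 1.1×1.22)×1.22 = 3.980 m²
P = b + 2y√(1+z²) = 1.92 + 2×1.22×√(1+1.1²) = 5.547 m
R = A/P = 3.980/5.547 = 0.7174 m
S = (Q·n / (1·A·R^(2/3)))² = (3.33×0.033 / (1×3.980×0.8014))² = 0.001187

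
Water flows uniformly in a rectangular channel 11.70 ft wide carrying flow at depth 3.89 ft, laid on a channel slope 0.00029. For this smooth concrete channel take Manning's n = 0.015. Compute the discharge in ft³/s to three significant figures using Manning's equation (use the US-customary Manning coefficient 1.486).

135 ft³/s

A = b·y = 11.70 × 3.89 = 45.51 ft²
P = b + 2y = 11.70 + 2×3.89 = 19.48 ft
R = A/P = 45.51/19.48 = 2.336 ft
Q = (1.486/n)·A·R^(2/3)·S^(1/2) = (1.486/0.015) × 45.51 × 2.336^(2/3) × 0.00029^(1/2) = 135.2 ft³/s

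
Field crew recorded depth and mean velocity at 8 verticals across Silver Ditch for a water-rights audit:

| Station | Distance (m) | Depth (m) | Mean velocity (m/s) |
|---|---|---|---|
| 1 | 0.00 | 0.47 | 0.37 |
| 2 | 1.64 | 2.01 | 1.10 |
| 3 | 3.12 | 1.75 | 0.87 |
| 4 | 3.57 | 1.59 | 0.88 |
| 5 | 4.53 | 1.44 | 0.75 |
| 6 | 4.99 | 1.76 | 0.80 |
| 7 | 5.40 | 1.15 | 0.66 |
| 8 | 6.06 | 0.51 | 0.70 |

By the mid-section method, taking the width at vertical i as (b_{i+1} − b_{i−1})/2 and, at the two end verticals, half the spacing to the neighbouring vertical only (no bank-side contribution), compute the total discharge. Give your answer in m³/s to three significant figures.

7.95 m³/s

w_1 = (1.64 − 0.00)/2 = 0.82 m; q_1 = 0.37 × 0.47 × 0.82 = 0.1426 m³/s
w_2 = (3.12 − 0.00)/2 = 1.56 m; q_2 = 1.10 × 2.01 × 1.56 = 3.449 m³/s
w_3 = (3.57 − 1.64)/2 = 0.965 m; q_3 = 0.87 × 1.75 × 0.965 = 1.469 m³/s
w_4 = (4.53 − 3.12)/2 = 0.705 m; q_4 = 0.88 × 1.59 × 0.705 = 0.9864 m³/s
w_5 = (4.99 − 3.57)/2 = 0.71 m; q_5 = 0.75 × 1.44 × 0.71 = 0.7668 m³/s
w_6 = (5.40 − 4.53)/2 = 0.435 m; q_6 = 0.80 × 1.76 × 0.435 = 0.6125 m³/s
w_7 = (6.06 − 4.99)/2 = 0.535 m; q_7 = 0.66 × 1.15 × 0.535 = 0.4061 m³/s
w_8 = (6.06 − 5.40)/2 = 0.33 m; q_8 = 0.70 × 0.51 × 0.33 = 0.1178 m³/s
Q = Σ qᵢ = 7.951 m³/s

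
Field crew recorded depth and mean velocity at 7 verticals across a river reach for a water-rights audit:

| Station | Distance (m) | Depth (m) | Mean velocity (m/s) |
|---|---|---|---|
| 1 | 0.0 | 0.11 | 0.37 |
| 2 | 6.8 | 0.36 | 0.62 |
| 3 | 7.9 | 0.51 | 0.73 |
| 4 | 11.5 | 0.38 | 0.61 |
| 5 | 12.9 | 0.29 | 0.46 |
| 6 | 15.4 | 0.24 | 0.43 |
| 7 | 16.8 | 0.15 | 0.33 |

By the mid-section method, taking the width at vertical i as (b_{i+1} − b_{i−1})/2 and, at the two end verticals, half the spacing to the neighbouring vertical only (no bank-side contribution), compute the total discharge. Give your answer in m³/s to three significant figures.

2.97 m³/s

w_1 = (6.8 − 0.0)/2 = 3.4 m; q_1 = 0.37 × 0.11 × 3.4 = 0.1384 m³/s
w_2 = (7.9 − 0.0)/2 = 3.95 m; q_2 = 0.62 × 0.36 × 3.95 = 0.8816 m³/s
w_3 = (11.5 − 6.8)/2 = 2.35 m; q_3 = 0.73 × 0.51 × 2.35 = 0.8749 m³/s
w_4 = (12.9 − 7.9)/2 = 2.5 m; q_4 = 0.61 × 0.38 × 2.5 = 0.5795 m³/s
w_5 = (15.4 − 11.5)/2 = 1.95 m; q_5 = 0.46 × 0.29 × 1.95 = 0.2601 m³/s
w_6 = (16.8 − 12.9)/2 = 1.95 m; q_6 = 0.43 × 0.24 × 1.95 = 0.2012 m³/s
w_7 = (16.8 − 15.4)/2 = 0.7 m; q_7 = 0.33 × 0.15 × 0.7 = 0.03465 m³/s
Q = Σ qᵢ = 2.970 m³/s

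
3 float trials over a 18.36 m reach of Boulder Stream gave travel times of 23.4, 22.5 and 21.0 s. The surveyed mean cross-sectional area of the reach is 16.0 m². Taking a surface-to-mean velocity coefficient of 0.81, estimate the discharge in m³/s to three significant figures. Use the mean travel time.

t̄ = (23.4 + 22.5 + 21.0) / 3 = 22.3 s
v_surface = L / t̄ = 18.36 / 22.3 = 0.8233 m/s
v_mean = 0.81 × 0.8233 = 0.6669 m/s
Q = A × v_mean = 16.0 × 0.6669 = 10.67 m³/s

10.7 m³/s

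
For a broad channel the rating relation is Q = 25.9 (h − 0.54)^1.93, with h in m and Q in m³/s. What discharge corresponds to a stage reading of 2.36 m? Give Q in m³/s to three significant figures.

82.3 m³/s

Q = 25.9 × (2.36 − 0.54)^1.93 = 25.9 × 1.82^1.93 = 82.27 m³/s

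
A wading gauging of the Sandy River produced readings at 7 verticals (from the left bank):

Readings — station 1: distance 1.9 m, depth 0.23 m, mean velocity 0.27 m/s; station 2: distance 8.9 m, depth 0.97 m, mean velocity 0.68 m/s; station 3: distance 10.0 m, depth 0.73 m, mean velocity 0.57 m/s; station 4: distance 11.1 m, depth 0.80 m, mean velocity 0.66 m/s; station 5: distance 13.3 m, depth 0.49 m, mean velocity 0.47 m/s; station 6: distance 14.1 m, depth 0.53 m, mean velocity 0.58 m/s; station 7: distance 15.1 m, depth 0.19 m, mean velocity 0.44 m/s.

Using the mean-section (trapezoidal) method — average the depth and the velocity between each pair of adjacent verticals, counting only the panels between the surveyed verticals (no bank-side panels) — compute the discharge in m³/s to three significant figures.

Panel 1-2: Δb = 7 m, d̄ = (0.23+0.97)/2 = 0.6, v̄ = (0.27+0.68)/2 = 0.475 → q = 7×0.6×0.475 = 1.995 m³/s
Panel 2-3: Δb = 1.1 m, d̄ = (0.97+0.73)/2 = 0.85, v̄ = (0.68+0.57)/2 = 0.625 → q = 1.1×0.85×0.625 = 0.5844 m³/s
Panel 3-4: Δb = 1.1 m, d̄ = (0.73+0.80)/2 = 0.765, v̄ = (0.57+0.66)/2 = 0.615 → q = 1.1×0.765×0.615 = 0.5175 m³/s
Panel 4-5: Δb = 2.2 m, d̄ = (0.80+0.49)/2 = 0.645, v̄ = (0.66+0.47)/2 = 0.565 → q = 2.2×0.645×0.565 = 0.8017 m³/s
Panel 5-6: Δb = 0.8 m, d̄ = (0.49+0.53)/2 = 0.51, v̄ = (0.47+0.58)/2 = 0.525 → q = 0.8×0.51×0.525 = 0.2142 m³/s
Panel 6-7: Δb = 1 m, d̄ = (0.53+0.19)/2 = 0.36, v̄ = (0.58+0.44)/2 = 0.51 → q = 1×0.36×0.51 = 0.1836 m³/s
Q = Σ q = 4.296 m³/s

4.30 m³/s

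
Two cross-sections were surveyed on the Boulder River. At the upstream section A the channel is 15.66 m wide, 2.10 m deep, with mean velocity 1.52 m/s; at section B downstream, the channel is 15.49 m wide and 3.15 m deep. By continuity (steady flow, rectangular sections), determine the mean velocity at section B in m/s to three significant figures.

Q = A₁V₁ = (15.66×2.10) × 1.52 = 49.99 m³/s
A₂ = 15.49 × 3.15 = 48.79 m²
V₂ = Q/A₂ = 49.99/48.79 = 1.024 m/s

1.02 m/s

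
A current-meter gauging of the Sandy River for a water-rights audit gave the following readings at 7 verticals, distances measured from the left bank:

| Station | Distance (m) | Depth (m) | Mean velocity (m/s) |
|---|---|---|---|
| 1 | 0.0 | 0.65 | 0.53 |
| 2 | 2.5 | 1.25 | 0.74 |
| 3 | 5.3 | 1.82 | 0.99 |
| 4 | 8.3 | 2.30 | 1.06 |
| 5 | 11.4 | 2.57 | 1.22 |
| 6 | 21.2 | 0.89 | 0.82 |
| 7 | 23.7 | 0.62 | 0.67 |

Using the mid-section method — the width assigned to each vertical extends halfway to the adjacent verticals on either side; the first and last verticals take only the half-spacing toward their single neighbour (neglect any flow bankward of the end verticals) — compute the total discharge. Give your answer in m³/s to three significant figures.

w_1 = (2.5 − 0.0)/2 = 1.25 m; q_1 = 0.53 × 0.65 × 1.25 = 0.4306 m³/s
w_2 = (5.3 − 0.0)/2 = 2.65 m; q_2 = 0.74 × 1.25 × 2.65 = 2.451 m³/s
w_3 = (8.3 − 2.5)/2 = 2.9 m; q_3 = 0.99 × 1.82 × 2.9 = 5.225 m³/s
w_4 = (11.4 − 5.3)/2 = 3.05 m; q_4 = 1.06 × 2.30 × 3.05 = 7.436 m³/s
w_5 = (21.2 − 8.3)/2 = 6.45 m; q_5 = 1.22 × 2.57 × 6.45 = 20.22 m³/s
w_6 = (23.7 − 11.4)/2 = 6.15 m; q_6 = 0.82 × 0.89 × 6.15 = 4.488 m³/s
w_7 = (23.7 − 21.2)/2 = 1.25 m; q_7 = 0.67 × 0.62 × 1.25 = 0.5193 m³/s
Q = Σ qᵢ = 40.77 m³/s

40.8 m³/s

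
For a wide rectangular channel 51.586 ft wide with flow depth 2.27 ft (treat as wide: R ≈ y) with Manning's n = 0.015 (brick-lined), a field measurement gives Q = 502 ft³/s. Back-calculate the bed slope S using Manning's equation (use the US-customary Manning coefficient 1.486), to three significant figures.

A = b·y = 51.586 × 2.27 = 117.1 ft²
Wide channel: R ≈ y = 2.27 ft
S = (Q·n / (1.486·A·R^(2/3)))² = (502×0.015 / (1.486×117.1×1.727))² = 0.0006277

0.000628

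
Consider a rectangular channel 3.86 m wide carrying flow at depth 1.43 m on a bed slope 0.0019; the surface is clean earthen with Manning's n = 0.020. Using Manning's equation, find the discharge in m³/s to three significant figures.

A = b·y = 3.86 × 1.43 = 5.520 m²
P = b + 2y = 3.86 + 2×1.43 = 6.720 m
R = A/P = 5.520/6.720 = 0.8214 m
Q = (1/n)·A·R^(2/3)·S^(1/2) = (1/0.020) × 5.520 × 0.8214^(2/3) × 0.0019^(1/2) = 10.55 m³/s

10.6 m³/s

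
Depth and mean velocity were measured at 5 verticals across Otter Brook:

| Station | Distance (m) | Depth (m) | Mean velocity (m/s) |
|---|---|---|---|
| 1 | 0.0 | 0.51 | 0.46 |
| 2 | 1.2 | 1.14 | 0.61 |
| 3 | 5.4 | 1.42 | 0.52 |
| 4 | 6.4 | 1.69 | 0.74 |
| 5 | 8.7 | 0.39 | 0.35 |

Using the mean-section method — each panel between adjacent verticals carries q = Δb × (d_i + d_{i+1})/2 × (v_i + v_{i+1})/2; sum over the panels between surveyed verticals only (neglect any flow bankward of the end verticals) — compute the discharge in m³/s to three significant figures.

5.85 m³/s

Panel 1-2: Δb = 1.2 m, d̄ = (0.51+1.14)/2 = 0.825, v̄ = (0.46+0.61)/2 = 0.535 → q = 1.2×0.825×0.535 = 0.5297 m³/s
Panel 2-3: Δb = 4.2 m, d̄ = (1.14+1.42)/2 = 1.28, v̄ = (0.61+0.52)/2 = 0.565 → q = 4.2×1.28×0.565 = 3.037 m³/s
Panel 3-4: Δb = 1 m, d̄ = (1.42+1.69)/2 = 1.555, v̄ = (0.52+0.74)/2 = 0.63 → q = 1×1.555×0.63 = 0.9797 m³/s
Panel 4-5: Δb = 2.3 m, d̄ = (1.69+0.39)/2 = 1.04, v̄ = (0.74+0.35)/2 = 0.545 → q = 2.3×1.04×0.545 = 1.304 m³/s
Q = Σ q = 5.850 m³/s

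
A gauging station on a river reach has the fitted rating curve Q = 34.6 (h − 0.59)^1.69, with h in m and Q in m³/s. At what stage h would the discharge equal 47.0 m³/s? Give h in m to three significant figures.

1.79 m

h − h₀ = (Q/C)^(1/b) = (47.0/34.6)^(1/1.69) = 1.199 m
h = 0.59 + 1.199 = 1.789 m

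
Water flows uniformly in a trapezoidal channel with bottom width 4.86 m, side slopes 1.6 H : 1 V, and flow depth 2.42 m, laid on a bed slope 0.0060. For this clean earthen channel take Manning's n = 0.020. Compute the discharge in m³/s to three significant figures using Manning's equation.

108 m³/s

A = (b + z·y)·y = (4.86 + 1.6×2.42)×2.42 = 21.13 m²
P = b + 2y√(1+z²) = 4.86 + 2×2.42×√(1+1.6²) = 13.99 m
R = A/P = 21.13/13.99 = 1.510 m
Q = (1/n)·A·R^(2/3)·S^(1/2) = (1/0.020) × 21.13 × 1.510^(2/3) × 0.0060^(1/2) = 107.7 m³/s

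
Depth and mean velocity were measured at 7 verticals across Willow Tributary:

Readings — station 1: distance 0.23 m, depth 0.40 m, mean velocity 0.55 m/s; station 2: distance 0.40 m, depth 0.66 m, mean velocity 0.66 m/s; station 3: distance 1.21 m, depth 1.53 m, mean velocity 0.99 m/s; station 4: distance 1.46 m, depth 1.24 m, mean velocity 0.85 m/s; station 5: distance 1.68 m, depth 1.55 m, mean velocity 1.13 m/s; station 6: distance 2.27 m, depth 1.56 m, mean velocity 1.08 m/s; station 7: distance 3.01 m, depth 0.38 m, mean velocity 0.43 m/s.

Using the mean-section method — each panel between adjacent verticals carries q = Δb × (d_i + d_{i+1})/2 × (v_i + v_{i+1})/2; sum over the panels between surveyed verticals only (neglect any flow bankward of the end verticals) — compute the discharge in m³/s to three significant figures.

Panel 1-2: Δb = 0.17 m, d̄ = (0.40+0.66)/2 = 0.53, v̄ = (0.55+0.66)/2 = 0.605 → q = 0.17×0.53×0.605 = 0.05451 m³/s
Panel 2-3: Δb = 0.81 m, d̄ = (0.66+1.53)/2 = 1.095, v̄ = (0.66+0.99)/2 = 0.825 → q = 0.81×1.095×0.825 = 0.7317 m³/s
Panel 3-4: Δb = 0.25 m, d̄ = (1.53+1.24)/2 = 1.385, v̄ = (0.99+0.85)/2 = 0.92 → q = 0.25×1.385×0.92 = 0.3186 m³/s
Panel 4-5: Δb = 0.22 m, d̄ = (1.24+1.55)/2 = 1.395, v̄ = (0.85+1.13)/2 = 0.99 → q = 0.22×1.395×0.99 = 0.3038 m³/s
Panel 5-6: Δb = 0.59 m, d̄ = (1.55+1.56)/2 = 1.555, v̄ = (1.13+1.08)/2 = 1.105 → q = 0.59×1.555×1.105 = 1.014 m³/s
Panel 6-7: Δb = 0.74 m, d̄ = (1.56+0.38)/2 = 0.97, v̄ = (1.08+0.43)/2 = 0.755 → q = 0.74×0.97×0.755 = 0.5419 m³/s
Q = Σ q = 2.964 m³/s

2.96 m³/s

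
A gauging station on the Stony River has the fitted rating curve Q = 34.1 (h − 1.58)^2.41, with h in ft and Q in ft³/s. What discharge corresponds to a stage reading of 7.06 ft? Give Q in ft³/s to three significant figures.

Q = 34.1 × (7.06 − 1.58)^2.41 = 34.1 × 5.48^2.41 = 2057 ft³/s

2060 ft³/s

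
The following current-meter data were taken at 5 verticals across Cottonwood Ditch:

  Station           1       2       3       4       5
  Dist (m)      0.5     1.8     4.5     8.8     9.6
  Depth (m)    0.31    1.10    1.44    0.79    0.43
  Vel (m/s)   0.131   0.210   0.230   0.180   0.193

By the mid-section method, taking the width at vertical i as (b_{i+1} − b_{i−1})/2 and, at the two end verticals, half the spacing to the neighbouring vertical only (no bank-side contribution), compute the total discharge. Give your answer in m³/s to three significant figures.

2.04 m³/s

w_1 = (1.8 − 0.5)/2 = 0.65 m; q_1 = 0.131 × 0.31 × 0.65 = 0.02640 m³/s
w_2 = (4.5 − 0.5)/2 = 2 m; q_2 = 0.210 × 1.10 × 2 = 0.4620 m³/s
w_3 = (8.8 − 1.8)/2 = 3.5 m; q_3 = 0.230 × 1.44 × 3.5 = 1.159 m³/s
w_4 = (9.6 − 4.5)/2 = 2.55 m; q_4 = 0.180 × 0.79 × 2.55 = 0.3626 m³/s
w_5 = (9.6 − 8.8)/2 = 0.4 m; q_5 = 0.193 × 0.43 × 0.4 = 0.03320 m³/s
Q = Σ qᵢ = 2.043 m³/s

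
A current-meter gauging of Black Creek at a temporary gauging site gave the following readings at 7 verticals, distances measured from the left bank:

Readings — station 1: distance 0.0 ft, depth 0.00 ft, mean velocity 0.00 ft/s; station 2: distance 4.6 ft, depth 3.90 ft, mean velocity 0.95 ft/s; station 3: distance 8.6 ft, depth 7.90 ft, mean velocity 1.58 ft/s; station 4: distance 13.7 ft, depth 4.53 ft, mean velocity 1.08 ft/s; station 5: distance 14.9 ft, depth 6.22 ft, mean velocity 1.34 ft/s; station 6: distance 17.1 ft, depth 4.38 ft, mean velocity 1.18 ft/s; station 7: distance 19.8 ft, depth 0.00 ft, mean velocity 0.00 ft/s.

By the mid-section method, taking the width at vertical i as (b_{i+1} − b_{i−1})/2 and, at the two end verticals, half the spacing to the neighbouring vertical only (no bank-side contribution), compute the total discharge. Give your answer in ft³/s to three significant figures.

w_2 = (8.6 − 0.0)/2 = 4.3 ft; q_2 = 0.95 × 3.90 × 4.3 = 15.93 ft³/s
w_3 = (13.7 − 4.6)/2 = 4.55 ft; q_3 = 1.58 × 7.90 × 4.55 = 56.79 ft³/s
w_4 = (14.9 − 8.6)/2 = 3.15 ft; q_4 = 1.08 × 4.53 × 3.15 = 15.41 ft³/s
w_5 = (17.1 − 13.7)/2 = 1.7 ft; q_5 = 1.34 × 6.22 × 1.7 = 14.17 ft³/s
w_6 = (19.8 − 14.9)/2 = 2.45 ft; q_6 = 1.18 × 4.38 × 2.45 = 12.66 ft³/s
Stations 1, 7 contribute zero (depth or velocity is 0).
Q = Σ qᵢ = 115.0 ft³/s

115 ft³/s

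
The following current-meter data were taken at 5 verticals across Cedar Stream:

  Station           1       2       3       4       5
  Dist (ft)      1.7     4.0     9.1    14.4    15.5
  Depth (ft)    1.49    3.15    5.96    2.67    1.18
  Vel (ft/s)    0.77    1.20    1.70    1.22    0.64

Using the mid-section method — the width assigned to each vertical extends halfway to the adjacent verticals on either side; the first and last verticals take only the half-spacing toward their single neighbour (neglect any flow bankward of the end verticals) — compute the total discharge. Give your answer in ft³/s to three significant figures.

w_1 = (4.0 − 1.7)/2 = 1.15 ft; q_1 = 0.77 × 1.49 × 1.15 = 1.319 ft³/s
w_2 = (9.1 − 1.7)/2 = 3.7 ft; q_2 = 1.20 × 3.15 × 3.7 = 13.99 ft³/s
w_3 = (14.4 − 4.0)/2 = 5.2 ft; q_3 = 1.70 × 5.96 × 5.2 = 52.69 ft³/s
w_4 = (15.5 − 9.1)/2 = 3.2 ft; q_4 = 1.22 × 2.67 × 3.2 = 10.42 ft³/s
w_5 = (15.5 − 14.4)/2 = 0.55 ft; q_5 = 0.64 × 1.18 × 0.55 = 0.4154 ft³/s
Q = Σ qᵢ = 78.83 ft³/s

78.8 ft³/s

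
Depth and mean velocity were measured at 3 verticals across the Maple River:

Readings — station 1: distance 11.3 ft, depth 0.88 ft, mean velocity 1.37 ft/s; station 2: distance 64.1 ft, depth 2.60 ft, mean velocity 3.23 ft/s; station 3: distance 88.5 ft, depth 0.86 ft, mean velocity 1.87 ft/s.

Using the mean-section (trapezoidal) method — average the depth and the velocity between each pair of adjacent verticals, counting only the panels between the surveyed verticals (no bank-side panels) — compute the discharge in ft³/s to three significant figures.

319 ft³/s

Panel 1-2: Δb = 52.8 ft, d̄ = (0.88+2.60)/2 = 1.74, v̄ = (1.37+3.23)/2 = 2.3 → q = 52.8×1.74×2.3 = 211.3 ft³/s
Panel 2-3: Δb = 24.4 ft, d̄ = (2.60+0.86)/2 = 1.73, v̄ = (3.23+1.87)/2 = 2.55 → q = 24.4×1.73×2.55 = 107.6 ft³/s
Q = Σ q = 318.9 ft³/s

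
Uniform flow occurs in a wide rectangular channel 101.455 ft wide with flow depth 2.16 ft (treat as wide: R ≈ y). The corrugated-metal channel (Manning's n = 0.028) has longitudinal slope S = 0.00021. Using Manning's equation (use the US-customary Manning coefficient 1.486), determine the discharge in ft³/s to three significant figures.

282 ft³/s

A = b·y = 101.455 × 2.16 = 219.1 ft²
Wide channel: R ≈ y = 2.16 ft
Q = (1.486/n)·A·R^(2/3)·S^(1/2) = (1.486/0.028) × 219.1 × 2.160^(2/3) × 0.00021^(1/2) = 281.6 ft³/s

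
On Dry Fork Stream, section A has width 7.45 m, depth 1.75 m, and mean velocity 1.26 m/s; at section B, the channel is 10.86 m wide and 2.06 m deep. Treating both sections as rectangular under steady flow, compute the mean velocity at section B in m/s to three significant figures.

0.734 m/s

Q = A₁V₁ = (7.45×1.75) × 1.26 = 16.43 m³/s
A₂ = 10.86 × 2.06 = 22.37 m²
V₂ = Q/A₂ = 16.43/22.37 = 0.7343 m/s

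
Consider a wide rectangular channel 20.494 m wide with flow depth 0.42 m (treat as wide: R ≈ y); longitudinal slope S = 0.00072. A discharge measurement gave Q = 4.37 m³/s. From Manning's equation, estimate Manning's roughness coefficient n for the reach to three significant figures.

A = b·y = 20.494 × 0.42 = 8.607 m²
Wide channel: R ≈ y = 0.42 m
n = (1/Q)·A·R^(2/3)·S^(1/2) = (1/4.37) × 8.607 × 0.5608 × 0.02683 = 0.02964

0.0296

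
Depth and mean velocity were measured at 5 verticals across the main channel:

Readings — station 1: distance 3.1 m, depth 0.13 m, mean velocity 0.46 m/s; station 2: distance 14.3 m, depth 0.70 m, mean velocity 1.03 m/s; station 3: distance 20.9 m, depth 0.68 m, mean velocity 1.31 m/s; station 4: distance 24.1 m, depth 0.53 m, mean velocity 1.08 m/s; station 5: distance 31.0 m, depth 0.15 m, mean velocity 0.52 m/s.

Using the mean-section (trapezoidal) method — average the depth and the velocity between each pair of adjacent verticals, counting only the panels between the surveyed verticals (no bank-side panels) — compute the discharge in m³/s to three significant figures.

Panel 1-2: Δb = 11.2 m, d̄ = (0.13+0.70)/2 = 0.415, v̄ = (0.46+1.03)/2 = 0.745 → q = 11.2×0.415×0.745 = 3.463 m³/s
Panel 2-3: Δb = 6.6 m, d̄ = (0.70+0.68)/2 = 0.69, v̄ = (1.03+1.31)/2 = 1.17 → q = 6.6×0.69×1.17 = 5.328 m³/s
Panel 3-4: Δb = 3.2 m, d̄ = (0.68+0.53)/2 = 0.605, v̄ = (1.31+1.08)/2 = 1.195 → q = 3.2×0.605×1.195 = 2.314 m³/s
Panel 4-5: Δb = 6.9 m, d̄ = (0.53+0.15)/2 = 0.34, v̄ = (1.08+0.52)/2 = 0.8 → q = 6.9×0.34×0.8 = 1.877 m³/s
Q = Σ q = 12.98 m³/s

13.0 m³/s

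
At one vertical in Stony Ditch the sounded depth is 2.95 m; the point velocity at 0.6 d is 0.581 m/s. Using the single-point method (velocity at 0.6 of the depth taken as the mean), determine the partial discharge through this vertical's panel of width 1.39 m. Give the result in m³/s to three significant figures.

v̄ = v₀.₆ = 0.581 m/s
q = v̄ × d × w = 0.5810 × 2.95 × 1.39 = 2.382 m³/s

2.38 m³/s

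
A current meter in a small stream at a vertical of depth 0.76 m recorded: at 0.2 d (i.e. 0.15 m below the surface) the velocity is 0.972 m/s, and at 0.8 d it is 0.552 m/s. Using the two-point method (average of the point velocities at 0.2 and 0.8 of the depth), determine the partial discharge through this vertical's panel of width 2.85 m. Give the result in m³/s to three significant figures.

1.65 m³/s

v̄ = (0.972 + 0.552) / 2 = 0.7620 m/s
q = v̄ × d × w = 0.7620 × 0.76 × 2.85 = 1.650 m³/s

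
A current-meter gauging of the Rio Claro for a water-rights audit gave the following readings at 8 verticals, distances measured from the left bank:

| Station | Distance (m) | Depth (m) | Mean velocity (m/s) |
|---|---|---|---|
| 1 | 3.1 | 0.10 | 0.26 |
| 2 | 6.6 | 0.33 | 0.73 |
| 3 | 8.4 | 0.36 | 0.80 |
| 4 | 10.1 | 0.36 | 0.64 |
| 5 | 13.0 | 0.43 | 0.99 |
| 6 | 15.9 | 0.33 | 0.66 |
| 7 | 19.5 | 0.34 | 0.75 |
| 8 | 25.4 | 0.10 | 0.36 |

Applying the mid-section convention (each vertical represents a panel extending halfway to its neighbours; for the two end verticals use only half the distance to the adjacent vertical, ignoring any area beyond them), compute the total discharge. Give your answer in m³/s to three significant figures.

4.98 m³/s

w_1 = (6.6 − 3.1)/2 = 1.75 m; q_1 = 0.26 × 0.10 × 1.75 = 0.04550 m³/s
w_2 = (8.4 − 3.1)/2 = 2.65 m; q_2 = 0.73 × 0.33 × 2.65 = 0.6384 m³/s
w_3 = (10.1 − 6.6)/2 = 1.75 m; q_3 = 0.80 × 0.36 × 1.75 = 0.5040 m³/s
w_4 = (13.0 − 8.4)/2 = 2.3 m; q_4 = 0.64 × 0.36 × 2.3 = 0.5299 m³/s
w_5 = (15.9 − 10.1)/2 = 2.9 m; q_5 = 0.99 × 0.43 × 2.9 = 1.235 m³/s
w_6 = (19.5 − 13.0)/2 = 3.25 m; q_6 = 0.66 × 0.33 × 3.25 = 0.7079 m³/s
w_7 = (25.4 − 15.9)/2 = 4.75 m; q_7 = 0.75 × 0.34 × 4.75 = 1.211 m³/s
w_8 = (25.4 − 19.5)/2 = 2.95 m; q_8 = 0.36 × 0.10 × 2.95 = 0.1062 m³/s
Q = Σ qᵢ = 4.978 m³/s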